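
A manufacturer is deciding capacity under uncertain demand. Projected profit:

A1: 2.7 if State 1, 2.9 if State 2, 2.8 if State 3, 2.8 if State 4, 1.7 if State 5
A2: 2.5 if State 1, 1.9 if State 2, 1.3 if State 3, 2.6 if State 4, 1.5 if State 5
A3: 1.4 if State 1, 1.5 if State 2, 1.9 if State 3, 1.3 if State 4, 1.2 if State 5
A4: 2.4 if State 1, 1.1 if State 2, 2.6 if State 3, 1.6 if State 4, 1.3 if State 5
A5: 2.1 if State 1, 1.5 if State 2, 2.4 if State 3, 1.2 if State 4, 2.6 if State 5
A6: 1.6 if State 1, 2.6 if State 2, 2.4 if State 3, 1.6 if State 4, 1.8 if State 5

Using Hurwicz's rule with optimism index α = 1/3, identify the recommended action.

A1: 1/3·2.9 + 2/3·1.7 = 2.1
A2: 1/3·2.6 + 2/3·1.3 = 26/15
A3: 1/3·1.9 + 2/3·1.2 = 43/30
A4: 1/3·2.6 + 2/3·1.1 = 1.6
A5: 1/3·2.6 + 2/3·1.2 = 5/3
A6: 1/3·2.6 + 2/3·1.6 = 29/15
Highest Hurwicz score = 2.1 → A1.

A1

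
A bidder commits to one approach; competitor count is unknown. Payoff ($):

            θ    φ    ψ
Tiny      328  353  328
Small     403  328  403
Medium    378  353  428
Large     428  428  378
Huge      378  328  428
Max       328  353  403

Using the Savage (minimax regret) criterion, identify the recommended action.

Large

Column bests: θ=428, φ=428, ψ=428.
Tiny regrets: 100, 75, 100 → max 100
Small regrets: 25, 100, 25 → max 100
Medium regrets: 50, 75, 0 → max 75
Large regrets: 0, 0, 50 → max 50
Huge regrets: 50, 100, 0 → max 100
Max regrets: 100, 75, 25 → max 100
Smallest max regret = 50 → Large.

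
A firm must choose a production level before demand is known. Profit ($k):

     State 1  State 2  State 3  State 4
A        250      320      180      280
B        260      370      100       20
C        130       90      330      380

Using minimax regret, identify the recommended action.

A

Column bests: State 1=260, State 2=370, State 3=330, State 4=380.
A regrets: 10, 50, 150, 100 → max 150
B regrets: 0, 0, 230, 360 → max 360
C regrets: 130, 280, 0, 0 → max 280
Smallest max regret = 150 → A.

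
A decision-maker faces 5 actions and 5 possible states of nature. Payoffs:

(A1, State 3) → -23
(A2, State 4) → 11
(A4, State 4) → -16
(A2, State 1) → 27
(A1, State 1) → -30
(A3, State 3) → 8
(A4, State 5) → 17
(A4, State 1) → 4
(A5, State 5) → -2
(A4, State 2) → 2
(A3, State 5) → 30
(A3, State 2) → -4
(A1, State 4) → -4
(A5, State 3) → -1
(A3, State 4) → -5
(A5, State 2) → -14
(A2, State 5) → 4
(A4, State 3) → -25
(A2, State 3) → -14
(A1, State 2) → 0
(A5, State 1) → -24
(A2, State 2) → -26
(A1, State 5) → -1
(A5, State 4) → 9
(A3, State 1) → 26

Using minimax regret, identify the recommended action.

A3

Column bests: State 1=27, State 2=2, State 3=8, State 4=11, State 5=30.
A1 regrets: 57, 2, 31, 15, 31 → max 57
A2 regrets: 0, 28, 22, 0, 26 → max 28
A3 regrets: 1, 6, 0, 16, 0 → max 16
A4 regrets: 23, 0, 33, 27, 13 → max 33
A5 regrets: 51, 16, 9, 2, 32 → max 51
Smallest max regret = 16 → A3.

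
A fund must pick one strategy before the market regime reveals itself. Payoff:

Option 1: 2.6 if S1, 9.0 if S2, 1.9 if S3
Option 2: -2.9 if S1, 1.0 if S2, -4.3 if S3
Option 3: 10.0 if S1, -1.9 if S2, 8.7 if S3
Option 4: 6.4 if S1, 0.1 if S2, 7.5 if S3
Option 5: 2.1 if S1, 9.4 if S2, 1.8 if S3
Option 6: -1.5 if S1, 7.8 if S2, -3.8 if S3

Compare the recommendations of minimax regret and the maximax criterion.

minimax regret → Option 1; maximax → Option 3 (disagree)

Column bests: S1=10.0, S2=9.4, S3=8.7.
Option 1 regrets: 7.4, 0.4, 6.8 → max 7.4
Option 2 regrets: 12.9, 8.4, 13.0 → max 13.0
Option 3 regrets: 0.0, 11.3, 0.0 → max 11.3
Option 4 regrets: 3.6, 9.3, 1.2 → max 9.3
Option 5 regrets: 7.9, 0.0, 6.9 → max 7.9
Option 6 regrets: 11.5, 1.6, 12.5 → max 12.5
Smallest max regret = 7.4 → Option 1.
Row maxima: Option 1=9.0, Option 2=1.0, Option 3=10.0, Option 4=7.5, Option 5=9.4, Option 6=7.8
Best best-case = 10.0 → Option 3.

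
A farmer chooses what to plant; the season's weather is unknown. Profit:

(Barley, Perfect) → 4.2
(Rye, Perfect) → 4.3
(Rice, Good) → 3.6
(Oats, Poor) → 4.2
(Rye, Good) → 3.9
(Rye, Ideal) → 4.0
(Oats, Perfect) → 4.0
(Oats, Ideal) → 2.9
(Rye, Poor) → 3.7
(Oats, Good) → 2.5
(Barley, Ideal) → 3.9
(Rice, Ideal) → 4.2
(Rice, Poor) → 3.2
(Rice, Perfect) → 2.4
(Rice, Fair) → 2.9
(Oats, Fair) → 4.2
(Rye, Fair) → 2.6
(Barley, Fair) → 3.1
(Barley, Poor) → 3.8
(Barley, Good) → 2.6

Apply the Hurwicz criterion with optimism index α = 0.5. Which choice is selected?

Barley: 0.5·4.2 + 0.5·2.6 = 3.4
Rye: 0.5·4.3 + 0.5·2.6 = 3.45
Oats: 0.5·4.2 + 0.5·2.5 = 3.35
Rice: 0.5·4.2 + 0.5·2.4 = 3.3
Highest Hurwicz score = 3.45 → Rye.

Rye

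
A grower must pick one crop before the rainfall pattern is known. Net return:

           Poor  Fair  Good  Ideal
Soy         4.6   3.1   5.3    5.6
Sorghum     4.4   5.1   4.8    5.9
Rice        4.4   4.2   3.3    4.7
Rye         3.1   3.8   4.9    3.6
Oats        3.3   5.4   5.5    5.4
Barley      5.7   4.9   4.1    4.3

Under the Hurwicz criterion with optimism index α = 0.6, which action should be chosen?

Sorghum

Soy: 0.6·5.6 + 0.4·3.1 = 4.6
Sorghum: 0.6·5.9 + 0.4·4.4 = 5.3
Rice: 0.6·4.7 + 0.4·3.3 = 4.14
Rye: 0.6·4.9 + 0.4·3.1 = 4.18
Oats: 0.6·5.5 + 0.4·3.3 = 4.62
Barley: 0.6·5.7 + 0.4·4.1 = 5.06
Highest Hurwicz score = 5.3 → Sorghum.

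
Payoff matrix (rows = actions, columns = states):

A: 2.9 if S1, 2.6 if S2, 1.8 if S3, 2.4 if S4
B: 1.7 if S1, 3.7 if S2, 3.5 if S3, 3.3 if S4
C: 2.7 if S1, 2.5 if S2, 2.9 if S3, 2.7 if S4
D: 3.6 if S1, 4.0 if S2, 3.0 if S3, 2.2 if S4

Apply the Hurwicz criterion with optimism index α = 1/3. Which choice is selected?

D

A: 1/3·2.9 + 2/3·1.8 = 13/6
B: 1/3·3.7 + 2/3·1.7 = 71/30
C: 1/3·2.9 + 2/3·2.5 = 79/30
D: 1/3·4.0 + 2/3·2.2 = 2.8
Highest Hurwicz score = 2.8 → D.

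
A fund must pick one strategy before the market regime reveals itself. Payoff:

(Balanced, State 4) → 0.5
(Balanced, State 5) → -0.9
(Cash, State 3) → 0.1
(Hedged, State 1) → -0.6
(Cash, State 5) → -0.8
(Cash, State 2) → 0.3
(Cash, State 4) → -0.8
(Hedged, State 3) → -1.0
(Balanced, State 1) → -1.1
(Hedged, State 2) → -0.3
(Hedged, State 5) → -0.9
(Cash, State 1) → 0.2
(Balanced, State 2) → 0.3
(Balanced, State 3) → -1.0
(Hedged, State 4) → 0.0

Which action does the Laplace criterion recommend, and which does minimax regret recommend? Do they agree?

Row averages: Balanced=-0.44, Hedged=-0.56, Cash=-0.2
Highest average = -0.2 → Cash.
Column bests: State 1=0.2, State 2=0.3, State 3=0.1, State 4=0.5, State 5=-0.8.
Balanced regrets: 1.3, 0.0, 1.1, 0.0, 0.1 → max 1.3
Hedged regrets: 0.8, 0.6, 1.1, 0.5, 0.1 → max 1.1
Cash regrets: 0.0, 0.0, 0.0, 1.3, 0.0 → max 1.3
Smallest max regret = 1.1 → Hedged.

laplace → Cash; minimax regret → Hedged (disagree)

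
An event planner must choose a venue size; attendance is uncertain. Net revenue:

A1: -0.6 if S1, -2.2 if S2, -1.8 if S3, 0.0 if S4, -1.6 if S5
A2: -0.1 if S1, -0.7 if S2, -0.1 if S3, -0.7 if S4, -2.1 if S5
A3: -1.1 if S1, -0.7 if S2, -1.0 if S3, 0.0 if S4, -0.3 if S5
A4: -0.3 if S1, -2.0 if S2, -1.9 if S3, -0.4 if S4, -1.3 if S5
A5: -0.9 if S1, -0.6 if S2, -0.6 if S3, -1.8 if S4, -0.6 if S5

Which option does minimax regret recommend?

A3

Column bests: S1=-0.1, S2=-0.6, S3=-0.1, S4=0.0, S5=-0.3.
A1 regrets: 0.5, 1.6, 1.7, 0.0, 1.3 → max 1.7
A2 regrets: 0.0, 0.1, 0.0, 0.7, 1.8 → max 1.8
A3 regrets: 1.0, 0.1, 0.9, 0.0, 0.0 → max 1.0
A4 regrets: 0.2, 1.4, 1.8, 0.4, 1.0 → max 1.8
A5 regrets: 0.8, 0.0, 0.5, 1.8, 0.3 → max 1.8
Smallest max regret = 1.0 → A3.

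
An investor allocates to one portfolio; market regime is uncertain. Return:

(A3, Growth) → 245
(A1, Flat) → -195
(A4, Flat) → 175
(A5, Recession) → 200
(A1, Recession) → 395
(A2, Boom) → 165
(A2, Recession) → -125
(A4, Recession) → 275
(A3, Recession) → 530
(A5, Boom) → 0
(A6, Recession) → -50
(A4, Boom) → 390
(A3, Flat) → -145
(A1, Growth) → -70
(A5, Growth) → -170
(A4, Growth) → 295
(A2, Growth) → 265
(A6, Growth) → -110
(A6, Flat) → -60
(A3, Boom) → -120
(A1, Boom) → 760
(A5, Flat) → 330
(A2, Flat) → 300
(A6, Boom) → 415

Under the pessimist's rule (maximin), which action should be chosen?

Row minima: A1=-195, A2=-125, A3=-145, A4=175, A5=-170, A6=-110
Best worst-case = 175 → A4.

A4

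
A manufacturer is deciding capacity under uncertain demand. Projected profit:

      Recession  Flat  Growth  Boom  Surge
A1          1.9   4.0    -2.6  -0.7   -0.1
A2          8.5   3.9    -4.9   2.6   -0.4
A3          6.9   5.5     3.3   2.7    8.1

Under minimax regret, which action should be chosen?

A3

Column bests: Recession=8.5, Flat=5.5, Growth=3.3, Boom=2.7, Surge=8.1.
A1 regrets: 6.6, 1.5, 5.9, 3.4, 8.2 → max 8.2
A2 regrets: 0.0, 1.6, 8.2, 0.1, 8.5 → max 8.5
A3 regrets: 1.6, 0.0, 0.0, 0.0, 0.0 → max 1.6
Smallest max regret = 1.6 → A3.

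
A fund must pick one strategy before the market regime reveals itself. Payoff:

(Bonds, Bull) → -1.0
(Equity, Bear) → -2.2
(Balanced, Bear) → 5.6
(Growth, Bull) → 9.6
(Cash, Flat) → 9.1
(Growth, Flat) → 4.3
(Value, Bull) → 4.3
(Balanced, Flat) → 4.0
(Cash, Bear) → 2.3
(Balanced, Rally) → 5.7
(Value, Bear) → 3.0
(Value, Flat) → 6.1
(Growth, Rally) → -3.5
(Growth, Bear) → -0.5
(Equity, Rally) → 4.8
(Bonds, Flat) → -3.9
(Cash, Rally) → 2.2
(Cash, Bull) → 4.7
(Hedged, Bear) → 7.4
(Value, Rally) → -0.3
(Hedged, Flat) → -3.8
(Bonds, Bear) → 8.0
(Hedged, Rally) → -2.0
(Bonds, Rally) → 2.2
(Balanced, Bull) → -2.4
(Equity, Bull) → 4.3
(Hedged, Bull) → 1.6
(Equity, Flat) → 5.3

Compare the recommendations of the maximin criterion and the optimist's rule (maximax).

maximin → Cash; maximax → Growth (disagree)

Row minima: Cash=2.2, Growth=-3.5, Balanced=-2.4, Value=-0.3, Equity=-2.2, Hedged=-3.8, Bonds=-3.9
Best worst-case = 2.2 → Cash.
Row maxima: Cash=9.1, Growth=9.6, Balanced=5.7, Value=6.1, Equity=5.3, Hedged=7.4, Bonds=8.0
Best best-case = 9.6 → Growth.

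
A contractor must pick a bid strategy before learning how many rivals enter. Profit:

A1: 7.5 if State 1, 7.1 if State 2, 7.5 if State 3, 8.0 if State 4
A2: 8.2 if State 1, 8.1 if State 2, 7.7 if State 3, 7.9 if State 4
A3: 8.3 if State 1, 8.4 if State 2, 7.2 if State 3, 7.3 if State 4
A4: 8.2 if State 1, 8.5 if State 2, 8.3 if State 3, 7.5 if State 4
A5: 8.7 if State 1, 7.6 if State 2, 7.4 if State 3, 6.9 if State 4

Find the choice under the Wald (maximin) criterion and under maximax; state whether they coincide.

Row minima: A1=7.1, A2=7.7, A3=7.2, A4=7.5, A5=6.9
Best worst-case = 7.7 → A2.
Row maxima: A1=8.0, A2=8.2, A3=8.4, A4=8.5, A5=8.7
Best best-case = 8.7 → A5.

maximin → A2; maximax → A5 (disagree)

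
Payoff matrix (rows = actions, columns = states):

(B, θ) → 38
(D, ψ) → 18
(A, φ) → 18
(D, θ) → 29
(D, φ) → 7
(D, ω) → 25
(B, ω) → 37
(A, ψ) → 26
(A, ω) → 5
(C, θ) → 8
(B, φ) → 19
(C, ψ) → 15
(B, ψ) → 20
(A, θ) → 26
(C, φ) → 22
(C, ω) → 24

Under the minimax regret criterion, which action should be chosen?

B

Column bests: θ=38, φ=22, ψ=26, ω=37.
A regrets: 12, 4, 0, 32 → max 32
B regrets: 0, 3, 6, 0 → max 6
C regrets: 30, 0, 11, 13 → max 30
D regrets: 9, 15, 8, 12 → max 15
Smallest max regret = 6 → B.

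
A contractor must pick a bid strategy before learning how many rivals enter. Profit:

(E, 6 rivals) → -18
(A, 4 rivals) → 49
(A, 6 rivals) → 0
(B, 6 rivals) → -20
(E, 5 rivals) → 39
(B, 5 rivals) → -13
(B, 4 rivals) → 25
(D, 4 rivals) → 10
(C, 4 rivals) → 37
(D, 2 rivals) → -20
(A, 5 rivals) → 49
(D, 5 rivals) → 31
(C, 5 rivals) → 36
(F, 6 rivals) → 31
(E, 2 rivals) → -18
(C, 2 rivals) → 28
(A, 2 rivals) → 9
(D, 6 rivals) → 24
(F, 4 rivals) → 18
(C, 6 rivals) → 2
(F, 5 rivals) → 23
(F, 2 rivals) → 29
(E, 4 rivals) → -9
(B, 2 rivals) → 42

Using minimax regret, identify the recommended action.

C

Column bests: 2 rivals=42, 4 rivals=49, 5 rivals=49, 6 rivals=31.
A regrets: 33, 0, 0, 31 → max 33
B regrets: 0, 24, 62, 51 → max 62
C regrets: 14, 12, 13, 29 → max 29
D regrets: 62, 39, 18, 7 → max 62
E regrets: 60, 58, 10, 49 → max 60
F regrets: 13, 31, 26, 0 → max 31
Smallest max regret = 29 → C.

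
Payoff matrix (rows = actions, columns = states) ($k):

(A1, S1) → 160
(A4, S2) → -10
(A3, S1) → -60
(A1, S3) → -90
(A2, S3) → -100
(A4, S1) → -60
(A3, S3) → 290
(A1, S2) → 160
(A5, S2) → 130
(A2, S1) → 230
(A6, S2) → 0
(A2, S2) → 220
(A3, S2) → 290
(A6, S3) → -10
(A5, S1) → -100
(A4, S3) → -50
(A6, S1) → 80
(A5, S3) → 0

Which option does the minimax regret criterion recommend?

A3

Column bests: S1=230, S2=290, S3=290.
A1 regrets: 70, 130, 380 → max 380
A2 regrets: 0, 70, 390 → max 390
A3 regrets: 290, 0, 0 → max 290
A4 regrets: 290, 300, 340 → max 340
A5 regrets: 330, 160, 290 → max 330
A6 regrets: 150, 290, 300 → max 300
Smallest max regret = 290 → A3.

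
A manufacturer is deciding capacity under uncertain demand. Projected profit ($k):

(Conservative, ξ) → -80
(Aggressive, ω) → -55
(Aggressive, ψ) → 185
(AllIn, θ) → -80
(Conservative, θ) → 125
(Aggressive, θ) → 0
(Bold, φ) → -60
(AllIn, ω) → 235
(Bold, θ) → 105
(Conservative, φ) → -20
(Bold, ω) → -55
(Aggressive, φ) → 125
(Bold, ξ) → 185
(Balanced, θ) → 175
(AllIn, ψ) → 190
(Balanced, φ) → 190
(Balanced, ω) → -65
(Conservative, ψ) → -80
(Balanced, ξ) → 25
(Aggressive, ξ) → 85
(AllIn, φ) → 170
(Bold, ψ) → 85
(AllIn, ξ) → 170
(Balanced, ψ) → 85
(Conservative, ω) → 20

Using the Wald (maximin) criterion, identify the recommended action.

Aggressive

Row minima: Conservative=-80, Balanced=-65, Aggressive=-55, Bold=-60, AllIn=-80
Best worst-case = -55 → Aggressive.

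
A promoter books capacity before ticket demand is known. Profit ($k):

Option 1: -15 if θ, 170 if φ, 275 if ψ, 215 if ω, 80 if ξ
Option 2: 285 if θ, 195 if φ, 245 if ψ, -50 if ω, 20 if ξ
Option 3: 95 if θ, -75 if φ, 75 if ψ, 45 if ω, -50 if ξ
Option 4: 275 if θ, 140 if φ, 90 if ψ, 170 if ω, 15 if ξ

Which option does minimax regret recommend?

Column bests: θ=285, φ=195, ψ=275, ω=215, ξ=80.
Option 1 regrets: 300, 25, 0, 0, 0 → max 300
Option 2 regrets: 0, 0, 30, 265, 60 → max 265
Option 3 regrets: 190, 270, 200, 170, 130 → max 270
Option 4 regrets: 10, 55, 185, 45, 65 → max 185
Smallest max regret = 185 → Option 4.

Option 4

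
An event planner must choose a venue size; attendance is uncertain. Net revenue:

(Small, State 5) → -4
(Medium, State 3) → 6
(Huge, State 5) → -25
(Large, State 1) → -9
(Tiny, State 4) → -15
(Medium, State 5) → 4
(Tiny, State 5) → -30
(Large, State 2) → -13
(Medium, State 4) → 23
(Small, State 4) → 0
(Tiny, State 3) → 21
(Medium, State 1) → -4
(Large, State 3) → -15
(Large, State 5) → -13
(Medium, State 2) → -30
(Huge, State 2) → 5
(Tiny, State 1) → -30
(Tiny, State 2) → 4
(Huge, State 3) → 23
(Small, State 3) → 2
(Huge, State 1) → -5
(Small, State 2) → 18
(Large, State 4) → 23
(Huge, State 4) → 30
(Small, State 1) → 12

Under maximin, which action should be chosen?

Small

Row minima: Tiny=-30, Small=-4, Medium=-30, Large=-15, Huge=-25
Best worst-case = -4 → Small.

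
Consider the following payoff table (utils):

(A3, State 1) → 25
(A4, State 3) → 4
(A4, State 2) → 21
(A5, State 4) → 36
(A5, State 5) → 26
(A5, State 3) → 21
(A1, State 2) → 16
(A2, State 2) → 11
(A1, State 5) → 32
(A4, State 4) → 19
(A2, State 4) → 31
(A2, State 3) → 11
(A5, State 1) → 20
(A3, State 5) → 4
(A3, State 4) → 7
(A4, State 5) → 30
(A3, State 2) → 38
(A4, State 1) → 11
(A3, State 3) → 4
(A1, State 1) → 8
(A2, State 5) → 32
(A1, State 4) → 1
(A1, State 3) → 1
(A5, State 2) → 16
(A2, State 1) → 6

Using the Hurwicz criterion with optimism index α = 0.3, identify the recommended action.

A1: 0.3·32 + 0.7·1 = 10.3
A2: 0.3·32 + 0.7·6 = 13.8
A3: 0.3·38 + 0.7·4 = 14.2
A4: 0.3·30 + 0.7·4 = 11.8
A5: 0.3·36 + 0.7·16 = 22
Highest Hurwicz score = 22 → A5.

A5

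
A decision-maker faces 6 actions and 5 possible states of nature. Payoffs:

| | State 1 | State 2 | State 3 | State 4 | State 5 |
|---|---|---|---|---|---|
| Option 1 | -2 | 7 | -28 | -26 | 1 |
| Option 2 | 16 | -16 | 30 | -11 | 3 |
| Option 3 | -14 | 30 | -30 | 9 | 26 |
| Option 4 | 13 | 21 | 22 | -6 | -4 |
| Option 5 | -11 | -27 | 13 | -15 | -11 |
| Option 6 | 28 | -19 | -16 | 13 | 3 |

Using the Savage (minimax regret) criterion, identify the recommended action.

Option 4

Column bests: State 1=28, State 2=30, State 3=30, State 4=13, State 5=26.
Option 1 regrets: 30, 23, 58, 39, 25 → max 58
Option 2 regrets: 12, 46, 0, 24, 23 → max 46
Option 3 regrets: 42, 0, 60, 4, 0 → max 60
Option 4 regrets: 15, 9, 8, 19, 30 → max 30
Option 5 regrets: 39, 57, 17, 28, 37 → max 57
Option 6 regrets: 0, 49, 46, 0, 23 → max 49
Smallest max regret = 30 → Option 4.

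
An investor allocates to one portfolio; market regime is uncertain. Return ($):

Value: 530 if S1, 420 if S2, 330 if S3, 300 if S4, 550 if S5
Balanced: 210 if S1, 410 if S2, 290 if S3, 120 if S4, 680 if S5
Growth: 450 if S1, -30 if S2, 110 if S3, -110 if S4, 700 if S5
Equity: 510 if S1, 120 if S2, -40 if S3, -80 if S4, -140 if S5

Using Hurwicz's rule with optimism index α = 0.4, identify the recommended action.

Value: 0.4·550 + 0.6·300 = 400
Balanced: 0.4·680 + 0.6·120 = 344
Growth: 0.4·700 + 0.6·(-110) = 214
Equity: 0.4·510 + 0.6·(-140) = 120
Highest Hurwicz score = 400 → Value.

Value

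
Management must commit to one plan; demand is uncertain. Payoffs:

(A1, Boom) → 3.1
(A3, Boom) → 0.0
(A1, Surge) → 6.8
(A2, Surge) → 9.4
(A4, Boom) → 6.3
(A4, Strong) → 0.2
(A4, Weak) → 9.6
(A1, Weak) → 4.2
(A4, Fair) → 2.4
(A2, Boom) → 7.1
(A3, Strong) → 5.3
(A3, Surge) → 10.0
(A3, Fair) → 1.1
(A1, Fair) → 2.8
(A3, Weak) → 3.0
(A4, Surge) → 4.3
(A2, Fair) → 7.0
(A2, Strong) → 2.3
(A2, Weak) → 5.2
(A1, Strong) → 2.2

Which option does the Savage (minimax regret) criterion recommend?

Column bests: Weak=9.6, Fair=7.0, Strong=5.3, Boom=7.1, Surge=10.0.
A1 regrets: 5.4, 4.2, 3.1, 4.0, 3.2 → max 5.4
A2 regrets: 4.4, 0.0, 3.0, 0.0, 0.6 → max 4.4
A3 regrets: 6.6, 5.9, 0.0, 7.1, 0.0 → max 7.1
A4 regrets: 0.0, 4.6, 5.1, 0.8, 5.7 → max 5.7
Smallest max regret = 4.4 → A2.

A2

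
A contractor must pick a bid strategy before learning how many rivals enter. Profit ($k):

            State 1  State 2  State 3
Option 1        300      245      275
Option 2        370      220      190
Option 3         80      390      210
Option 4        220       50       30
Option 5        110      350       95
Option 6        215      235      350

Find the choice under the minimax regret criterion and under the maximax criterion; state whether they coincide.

Column bests: State 1=370, State 2=390, State 3=350.
Option 1 regrets: 70, 145, 75 → max 145
Option 2 regrets: 0, 170, 160 → max 170
Option 3 regrets: 290, 0, 140 → max 290
Option 4 regrets: 150, 340, 320 → max 340
Option 5 regrets: 260, 40, 255 → max 260
Option 6 regrets: 155, 155, 0 → max 155
Smallest max regret = 145 → Option 1.
Row maxima: Option 1=300, Option 2=370, Option 3=390, Option 4=220, Option 5=350, Option 6=350
Best best-case = 390 → Option 3.

minimax regret → Option 1; maximax → Option 3 (disagree)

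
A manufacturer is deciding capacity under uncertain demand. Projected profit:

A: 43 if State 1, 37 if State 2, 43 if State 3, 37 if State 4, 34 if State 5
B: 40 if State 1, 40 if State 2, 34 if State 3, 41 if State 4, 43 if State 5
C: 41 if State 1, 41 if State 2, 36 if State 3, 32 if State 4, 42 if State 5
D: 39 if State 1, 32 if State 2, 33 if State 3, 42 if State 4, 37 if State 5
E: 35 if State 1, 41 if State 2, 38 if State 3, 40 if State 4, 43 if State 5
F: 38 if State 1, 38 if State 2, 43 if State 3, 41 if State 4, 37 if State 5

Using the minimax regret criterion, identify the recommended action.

Column bests: State 1=43, State 2=41, State 3=43, State 4=42, State 5=43.
A regrets: 0, 4, 0, 5, 9 → max 9
B regrets: 3, 1, 9, 1, 0 → max 9
C regrets: 2, 0, 7, 10, 1 → max 10
D regrets: 4, 9, 10, 0, 6 → max 10
E regrets: 8, 0, 5, 2, 0 → max 8
F regrets: 5, 3, 0, 1, 6 → max 6
Smallest max regret = 6 → F.

F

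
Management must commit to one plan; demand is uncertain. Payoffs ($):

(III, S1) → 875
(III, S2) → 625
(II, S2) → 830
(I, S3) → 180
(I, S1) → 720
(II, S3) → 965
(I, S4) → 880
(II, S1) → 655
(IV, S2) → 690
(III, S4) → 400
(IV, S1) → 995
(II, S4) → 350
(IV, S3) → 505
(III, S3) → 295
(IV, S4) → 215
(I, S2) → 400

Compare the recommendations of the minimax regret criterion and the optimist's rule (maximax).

Column bests: S1=995, S2=830, S3=965, S4=880.
I regrets: 275, 430, 785, 0 → max 785
II regrets: 340, 0, 0, 530 → max 530
III regrets: 120, 205, 670, 480 → max 670
IV regrets: 0, 140, 460, 665 → max 665
Smallest max regret = 530 → II.
Row maxima: I=880, II=965, III=875, IV=995
Best best-case = 995 → IV.

minimax regret → II; maximax → IV (disagree)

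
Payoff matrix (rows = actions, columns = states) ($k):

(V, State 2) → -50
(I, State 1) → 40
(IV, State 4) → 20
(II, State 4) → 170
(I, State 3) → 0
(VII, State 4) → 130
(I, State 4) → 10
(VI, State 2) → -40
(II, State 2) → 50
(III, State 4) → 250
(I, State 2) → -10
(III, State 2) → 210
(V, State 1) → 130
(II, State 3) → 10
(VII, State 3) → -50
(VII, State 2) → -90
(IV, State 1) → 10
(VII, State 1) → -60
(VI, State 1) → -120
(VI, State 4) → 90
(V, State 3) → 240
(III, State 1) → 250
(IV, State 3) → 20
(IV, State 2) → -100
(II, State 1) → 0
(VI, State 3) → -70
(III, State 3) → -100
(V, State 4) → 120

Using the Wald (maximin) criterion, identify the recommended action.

Row minima: I=-10, II=0, III=-100, IV=-100, V=-50, VI=-120, VII=-90
Best worst-case = 0 → II.

II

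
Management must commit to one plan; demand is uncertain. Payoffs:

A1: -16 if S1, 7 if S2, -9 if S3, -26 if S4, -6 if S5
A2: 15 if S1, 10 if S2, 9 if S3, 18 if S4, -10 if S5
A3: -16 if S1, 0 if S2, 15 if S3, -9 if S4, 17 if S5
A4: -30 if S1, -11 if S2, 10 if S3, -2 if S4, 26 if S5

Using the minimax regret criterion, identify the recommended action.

A3

Column bests: S1=15, S2=10, S3=15, S4=18, S5=26.
A1 regrets: 31, 3, 24, 44, 32 → max 44
A2 regrets: 0, 0, 6, 0, 36 → max 36
A3 regrets: 31, 10, 0, 27, 9 → max 31
A4 regrets: 45, 21, 5, 20, 0 → max 45
Smallest max regret = 31 → A3.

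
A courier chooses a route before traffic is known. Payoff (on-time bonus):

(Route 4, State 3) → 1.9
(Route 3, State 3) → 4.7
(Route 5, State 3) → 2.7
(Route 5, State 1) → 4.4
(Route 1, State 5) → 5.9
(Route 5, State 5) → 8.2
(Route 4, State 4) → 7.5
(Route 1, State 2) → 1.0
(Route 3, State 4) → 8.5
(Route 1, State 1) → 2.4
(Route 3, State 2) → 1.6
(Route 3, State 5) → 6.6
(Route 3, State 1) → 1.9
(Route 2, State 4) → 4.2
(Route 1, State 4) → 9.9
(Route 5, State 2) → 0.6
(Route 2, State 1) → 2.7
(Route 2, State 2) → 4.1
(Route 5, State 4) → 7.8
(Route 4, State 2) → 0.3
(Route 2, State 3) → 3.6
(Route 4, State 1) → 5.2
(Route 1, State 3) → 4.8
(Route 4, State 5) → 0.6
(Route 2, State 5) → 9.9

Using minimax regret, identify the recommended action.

Column bests: State 1=5.2, State 2=4.1, State 3=4.8, State 4=9.9, State 5=9.9.
Route 1 regrets: 2.8, 3.1, 0.0, 0.0, 4.0 → max 4.0
Route 2 regrets: 2.5, 0.0, 1.2, 5.7, 0.0 → max 5.7
Route 3 regrets: 3.3, 2.5, 0.1, 1.4, 3.3 → max 3.3
Route 4 regrets: 0.0, 3.8, 2.9, 2.4, 9.3 → max 9.3
Route 5 regrets: 0.8, 3.5, 2.1, 2.1, 1.7 → max 3.5
Smallest max regret = 3.3 → Route 3.

Route 3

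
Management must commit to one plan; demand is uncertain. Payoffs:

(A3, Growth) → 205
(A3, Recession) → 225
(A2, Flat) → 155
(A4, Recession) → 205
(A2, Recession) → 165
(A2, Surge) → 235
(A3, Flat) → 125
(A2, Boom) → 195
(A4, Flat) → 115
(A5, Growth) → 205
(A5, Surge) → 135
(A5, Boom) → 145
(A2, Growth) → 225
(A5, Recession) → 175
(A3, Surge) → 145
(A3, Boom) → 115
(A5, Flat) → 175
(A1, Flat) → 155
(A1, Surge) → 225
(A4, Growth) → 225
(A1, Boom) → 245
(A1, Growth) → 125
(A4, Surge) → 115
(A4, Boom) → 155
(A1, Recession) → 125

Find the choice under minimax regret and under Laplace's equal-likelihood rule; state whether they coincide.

Column bests: Recession=225, Flat=175, Growth=225, Boom=245, Surge=235.
A1 regrets: 100, 20, 100, 0, 10 → max 100
A2 regrets: 60, 20, 0, 50, 0 → max 60
A3 regrets: 0, 50, 20, 130, 90 → max 130
A4 regrets: 20, 60, 0, 90, 120 → max 120
A5 regrets: 50, 0, 20, 100, 100 → max 100
Smallest max regret = 60 → A2.
Row averages: A1=175, A2=195, A3=163, A4=163, A5=167
Highest average = 195 → A2.

minimax regret → A2; laplace → A2 (agree)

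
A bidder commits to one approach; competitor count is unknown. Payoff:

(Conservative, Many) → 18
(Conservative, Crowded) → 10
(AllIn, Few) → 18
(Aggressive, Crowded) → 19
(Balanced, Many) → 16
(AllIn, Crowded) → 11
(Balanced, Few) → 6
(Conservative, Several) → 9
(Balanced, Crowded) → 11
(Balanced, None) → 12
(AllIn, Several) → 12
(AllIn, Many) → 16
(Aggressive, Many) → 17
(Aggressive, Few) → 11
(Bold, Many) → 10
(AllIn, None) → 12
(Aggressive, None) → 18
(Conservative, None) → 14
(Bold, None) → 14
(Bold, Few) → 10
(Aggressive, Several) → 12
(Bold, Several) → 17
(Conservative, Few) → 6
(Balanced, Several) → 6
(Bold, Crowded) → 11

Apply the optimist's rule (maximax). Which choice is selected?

Aggressive

Row maxima: Conservative=18, Balanced=16, Aggressive=19, Bold=17, AllIn=18
Best best-case = 19 → Aggressive.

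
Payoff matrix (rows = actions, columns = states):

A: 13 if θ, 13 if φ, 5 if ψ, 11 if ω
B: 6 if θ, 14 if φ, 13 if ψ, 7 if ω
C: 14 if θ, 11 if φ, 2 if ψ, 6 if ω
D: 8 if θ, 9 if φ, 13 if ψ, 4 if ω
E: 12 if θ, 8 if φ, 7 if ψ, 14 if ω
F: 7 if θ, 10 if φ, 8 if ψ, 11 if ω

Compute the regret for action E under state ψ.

Best payoff under ψ is 13.
Regret = 13 − 7 = 6.

6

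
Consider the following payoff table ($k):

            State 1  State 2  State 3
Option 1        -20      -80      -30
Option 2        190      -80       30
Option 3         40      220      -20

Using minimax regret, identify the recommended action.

Option 3

Column bests: State 1=190, State 2=220, State 3=30.
Option 1 regrets: 210, 300, 60 → max 300
Option 2 regrets: 0, 300, 0 → max 300
Option 3 regrets: 150, 0, 50 → max 150
Smallest max regret = 150 → Option 3.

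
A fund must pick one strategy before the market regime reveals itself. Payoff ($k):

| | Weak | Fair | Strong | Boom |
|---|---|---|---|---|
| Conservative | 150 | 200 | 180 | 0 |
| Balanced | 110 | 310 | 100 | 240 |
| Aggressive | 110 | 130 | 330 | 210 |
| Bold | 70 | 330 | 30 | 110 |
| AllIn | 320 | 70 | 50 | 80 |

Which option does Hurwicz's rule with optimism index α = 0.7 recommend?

Conservative: 0.7·200 + 0.3·0 = 140
Balanced: 0.7·310 + 0.3·100 = 247
Aggressive: 0.7·330 + 0.3·110 = 264
Bold: 0.7·330 + 0.3·30 = 240
AllIn: 0.7·320 + 0.3·50 = 239
Highest Hurwicz score = 264 → Aggressive.

Aggressive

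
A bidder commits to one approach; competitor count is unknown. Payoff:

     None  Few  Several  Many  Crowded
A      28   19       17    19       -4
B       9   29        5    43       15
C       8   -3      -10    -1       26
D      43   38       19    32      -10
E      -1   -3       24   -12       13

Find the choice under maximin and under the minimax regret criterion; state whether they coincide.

maximin → B; minimax regret → A (disagree)

Row minima: A=-4, B=5, C=-10, D=-10, E=-12
Best worst-case = 5 → B.
Column bests: None=43, Few=38, Several=24, Many=43, Crowded=26.
A regrets: 15, 19, 7, 24, 30 → max 30
B regrets: 34, 9, 19, 0, 11 → max 34
C regrets: 35, 41, 34, 44, 0 → max 44
D regrets: 0, 0, 5, 11, 36 → max 36
E regrets: 44, 41, 0, 55, 13 → max 55
Smallest max regret = 30 → A.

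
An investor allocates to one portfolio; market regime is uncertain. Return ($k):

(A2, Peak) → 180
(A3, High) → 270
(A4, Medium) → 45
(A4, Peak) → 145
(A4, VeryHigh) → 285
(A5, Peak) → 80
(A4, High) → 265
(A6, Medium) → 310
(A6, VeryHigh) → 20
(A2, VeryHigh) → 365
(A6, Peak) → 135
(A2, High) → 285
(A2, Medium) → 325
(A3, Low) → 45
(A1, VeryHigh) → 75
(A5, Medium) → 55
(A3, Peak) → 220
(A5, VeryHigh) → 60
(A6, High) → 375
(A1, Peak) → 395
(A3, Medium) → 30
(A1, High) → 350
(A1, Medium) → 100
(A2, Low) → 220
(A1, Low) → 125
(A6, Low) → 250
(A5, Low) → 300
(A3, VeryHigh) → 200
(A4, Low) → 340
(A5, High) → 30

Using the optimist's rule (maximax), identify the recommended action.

Row maxima: A1=395, A2=365, A3=270, A4=340, A5=300, A6=375
Best best-case = 395 → A1.

A1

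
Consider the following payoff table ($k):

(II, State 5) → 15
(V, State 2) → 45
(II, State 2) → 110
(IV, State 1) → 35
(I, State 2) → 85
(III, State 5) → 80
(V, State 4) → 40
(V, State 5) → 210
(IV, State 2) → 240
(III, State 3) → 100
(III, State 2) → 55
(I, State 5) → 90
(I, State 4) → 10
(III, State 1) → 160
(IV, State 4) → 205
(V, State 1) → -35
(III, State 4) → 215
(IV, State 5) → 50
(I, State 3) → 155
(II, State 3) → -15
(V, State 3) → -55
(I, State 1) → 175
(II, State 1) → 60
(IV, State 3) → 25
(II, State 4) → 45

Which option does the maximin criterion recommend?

Row minima: I=10, II=-15, III=55, IV=25, V=-55
Best worst-case = 55 → III.

III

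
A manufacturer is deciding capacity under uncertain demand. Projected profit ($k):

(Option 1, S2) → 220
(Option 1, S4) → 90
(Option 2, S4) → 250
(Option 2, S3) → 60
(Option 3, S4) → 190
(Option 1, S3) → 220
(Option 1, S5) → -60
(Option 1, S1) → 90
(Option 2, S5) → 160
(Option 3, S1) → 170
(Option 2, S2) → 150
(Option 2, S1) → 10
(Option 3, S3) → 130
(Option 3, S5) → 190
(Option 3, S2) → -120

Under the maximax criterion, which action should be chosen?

Option 2

Row maxima: Option 1=220, Option 2=250, Option 3=190
Best best-case = 250 → Option 2.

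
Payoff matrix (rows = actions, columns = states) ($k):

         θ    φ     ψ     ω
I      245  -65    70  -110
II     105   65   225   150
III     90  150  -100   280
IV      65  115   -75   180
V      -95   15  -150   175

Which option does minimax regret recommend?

Column bests: θ=245, φ=150, ψ=225, ω=280.
I regrets: 0, 215, 155, 390 → max 390
II regrets: 140, 85, 0, 130 → max 140
III regrets: 155, 0, 325, 0 → max 325
IV regrets: 180, 35, 300, 100 → max 300
V regrets: 340, 135, 375, 105 → max 375
Smallest max regret = 140 → II.

II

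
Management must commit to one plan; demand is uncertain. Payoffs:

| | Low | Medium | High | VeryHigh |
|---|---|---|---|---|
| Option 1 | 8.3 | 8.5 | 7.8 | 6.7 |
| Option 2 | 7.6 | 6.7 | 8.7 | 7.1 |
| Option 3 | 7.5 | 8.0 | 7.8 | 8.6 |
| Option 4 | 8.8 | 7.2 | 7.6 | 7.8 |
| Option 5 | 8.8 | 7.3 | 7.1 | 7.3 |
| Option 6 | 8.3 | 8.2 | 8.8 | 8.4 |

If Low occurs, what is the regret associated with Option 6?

Best payoff under Low is 8.8.
Regret = 8.8 − 8.3 = 0.5.

0.5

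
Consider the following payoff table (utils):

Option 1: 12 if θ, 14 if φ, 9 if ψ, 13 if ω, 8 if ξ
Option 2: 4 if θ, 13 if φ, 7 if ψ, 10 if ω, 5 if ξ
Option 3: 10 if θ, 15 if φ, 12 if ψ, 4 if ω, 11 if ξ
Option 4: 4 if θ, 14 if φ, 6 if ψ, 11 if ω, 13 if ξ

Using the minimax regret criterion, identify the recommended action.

Column bests: θ=12, φ=15, ψ=12, ω=13, ξ=13.
Option 1 regrets: 0, 1, 3, 0, 5 → max 5
Option 2 regrets: 8, 2, 5, 3, 8 → max 8
Option 3 regrets: 2, 0, 0, 9, 2 → max 9
Option 4 regrets: 8, 1, 6, 2, 0 → max 8
Smallest max regret = 5 → Option 1.

Option 1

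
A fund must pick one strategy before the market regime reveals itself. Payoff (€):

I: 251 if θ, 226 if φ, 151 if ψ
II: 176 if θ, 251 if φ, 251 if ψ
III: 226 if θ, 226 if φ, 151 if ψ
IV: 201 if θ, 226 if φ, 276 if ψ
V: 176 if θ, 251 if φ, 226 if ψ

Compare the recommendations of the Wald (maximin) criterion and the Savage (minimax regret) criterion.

maximin → IV; minimax regret → IV (agree)

Row minima: I=151, II=176, III=151, IV=201, V=176
Best worst-case = 201 → IV.
Column bests: θ=251, φ=251, ψ=276.
I regrets: 0, 25, 125 → max 125
II regrets: 75, 0, 25 → max 75
III regrets: 25, 25, 125 → max 125
IV regrets: 50, 25, 0 → max 50
V regrets: 75, 0, 50 → max 75
Smallest max regret = 50 → IV.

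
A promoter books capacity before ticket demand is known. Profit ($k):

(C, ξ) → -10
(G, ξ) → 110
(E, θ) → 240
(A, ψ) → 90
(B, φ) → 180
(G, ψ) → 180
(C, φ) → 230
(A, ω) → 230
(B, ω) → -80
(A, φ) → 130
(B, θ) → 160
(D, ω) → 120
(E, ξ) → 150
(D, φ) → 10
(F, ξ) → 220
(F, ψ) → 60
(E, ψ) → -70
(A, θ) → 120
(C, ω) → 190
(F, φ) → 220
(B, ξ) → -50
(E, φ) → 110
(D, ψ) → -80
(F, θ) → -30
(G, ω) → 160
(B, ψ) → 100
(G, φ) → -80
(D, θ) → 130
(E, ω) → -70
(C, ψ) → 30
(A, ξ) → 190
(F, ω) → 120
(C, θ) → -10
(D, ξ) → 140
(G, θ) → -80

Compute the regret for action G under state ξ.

Best payoff under ξ is 220.
Regret = 220 − 110 = 110.

110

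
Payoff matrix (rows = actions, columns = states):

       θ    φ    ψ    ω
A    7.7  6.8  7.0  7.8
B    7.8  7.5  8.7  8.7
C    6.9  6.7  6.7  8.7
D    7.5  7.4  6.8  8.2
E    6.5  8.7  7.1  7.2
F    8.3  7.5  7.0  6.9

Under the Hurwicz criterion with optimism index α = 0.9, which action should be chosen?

A: 0.9·7.8 + 0.1·6.8 = 7.7
B: 0.9·8.7 + 0.1·7.5 = 8.58
C: 0.9·8.7 + 0.1·6.7 = 8.5
D: 0.9·8.2 + 0.1·6.8 = 8.06
E: 0.9·8.7 + 0.1·6.5 = 8.48
F: 0.9·8.3 + 0.1·6.9 = 8.16
Highest Hurwicz score = 8.58 → B.

B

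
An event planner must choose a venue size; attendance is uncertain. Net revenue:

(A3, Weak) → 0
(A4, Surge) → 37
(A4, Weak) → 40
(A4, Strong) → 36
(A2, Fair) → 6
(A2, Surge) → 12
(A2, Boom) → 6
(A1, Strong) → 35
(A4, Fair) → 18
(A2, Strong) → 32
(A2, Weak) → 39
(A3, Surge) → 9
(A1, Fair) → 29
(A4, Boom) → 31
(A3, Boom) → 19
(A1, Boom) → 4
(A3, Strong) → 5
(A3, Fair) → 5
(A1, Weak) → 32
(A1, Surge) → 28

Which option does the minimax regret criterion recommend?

Column bests: Weak=40, Fair=29, Strong=36, Boom=31, Surge=37.
A1 regrets: 8, 0, 1, 27, 9 → max 27
A2 regrets: 1, 23, 4, 25, 25 → max 25
A3 regrets: 40, 24, 31, 12, 28 → max 40
A4 regrets: 0, 11, 0, 0, 0 → max 11
Smallest max regret = 11 → A4.

A4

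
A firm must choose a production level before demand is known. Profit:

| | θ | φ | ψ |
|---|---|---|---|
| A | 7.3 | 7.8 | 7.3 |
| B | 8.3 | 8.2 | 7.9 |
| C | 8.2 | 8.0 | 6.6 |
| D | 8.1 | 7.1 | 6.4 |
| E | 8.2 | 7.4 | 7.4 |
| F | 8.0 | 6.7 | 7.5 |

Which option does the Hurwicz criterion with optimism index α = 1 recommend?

B

A: 1·7.8 + 0·7.3 = 7.8
B: 1·8.3 + 0·7.9 = 8.3
C: 1·8.2 + 0·6.6 = 8.2
D: 1·8.1 + 0·6.4 = 8.1
E: 1·8.2 + 0·7.4 = 8.2
F: 1·8.0 + 0·6.7 = 8
Highest Hurwicz score = 8.3 → B.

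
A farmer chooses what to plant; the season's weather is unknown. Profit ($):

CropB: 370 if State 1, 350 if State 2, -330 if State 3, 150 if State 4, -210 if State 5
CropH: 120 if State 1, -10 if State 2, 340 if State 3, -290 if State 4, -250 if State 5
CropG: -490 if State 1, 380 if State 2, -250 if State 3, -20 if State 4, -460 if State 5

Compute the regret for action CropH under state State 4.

Best payoff under State 4 is 150.
Regret = 150 − (-290) = 440.

440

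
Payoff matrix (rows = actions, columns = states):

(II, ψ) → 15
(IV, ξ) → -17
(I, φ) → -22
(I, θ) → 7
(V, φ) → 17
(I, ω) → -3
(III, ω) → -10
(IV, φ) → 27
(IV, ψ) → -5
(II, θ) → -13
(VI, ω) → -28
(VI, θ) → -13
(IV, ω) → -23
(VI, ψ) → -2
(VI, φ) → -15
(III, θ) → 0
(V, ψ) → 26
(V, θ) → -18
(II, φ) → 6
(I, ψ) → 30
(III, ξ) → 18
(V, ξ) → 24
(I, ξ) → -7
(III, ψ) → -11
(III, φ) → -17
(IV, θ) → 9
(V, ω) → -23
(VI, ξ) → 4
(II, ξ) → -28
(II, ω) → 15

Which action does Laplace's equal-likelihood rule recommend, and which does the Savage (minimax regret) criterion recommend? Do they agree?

laplace → V; minimax regret → V (agree)

Row averages: I=1, II=-1, III=-4, IV=-1.8, V=5.2, VI=-10.8
Highest average = 5.2 → V.
Column bests: θ=9, φ=27, ψ=30, ω=15, ξ=24.
I regrets: 2, 49, 0, 18, 31 → max 49
II regrets: 22, 21, 15, 0, 52 → max 52
III regrets: 9, 44, 41, 25, 6 → max 44
IV regrets: 0, 0, 35, 38, 41 → max 41
V regrets: 27, 10, 4, 38, 0 → max 38
VI regrets: 22, 42, 32, 43, 20 → max 43
Smallest max regret = 38 → V.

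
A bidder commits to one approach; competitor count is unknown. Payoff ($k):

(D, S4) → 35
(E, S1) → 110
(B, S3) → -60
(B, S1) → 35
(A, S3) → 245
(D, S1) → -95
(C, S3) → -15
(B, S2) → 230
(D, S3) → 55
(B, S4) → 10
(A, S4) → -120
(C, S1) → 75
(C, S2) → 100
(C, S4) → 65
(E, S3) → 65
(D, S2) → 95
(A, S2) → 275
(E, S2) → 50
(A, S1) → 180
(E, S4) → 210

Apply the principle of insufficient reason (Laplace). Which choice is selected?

A

Row averages: A=145, B=53.75, C=56.25, D=22.5, E=108.75
Highest average = 145 → A.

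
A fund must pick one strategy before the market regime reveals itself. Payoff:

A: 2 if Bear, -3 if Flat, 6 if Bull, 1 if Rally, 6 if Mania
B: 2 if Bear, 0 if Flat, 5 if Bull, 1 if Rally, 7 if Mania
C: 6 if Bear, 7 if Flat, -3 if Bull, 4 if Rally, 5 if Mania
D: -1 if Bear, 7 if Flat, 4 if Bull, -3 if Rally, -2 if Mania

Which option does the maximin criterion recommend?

Row minima: A=-3, B=0, C=-3, D=-3
Best worst-case = 0 → B.

B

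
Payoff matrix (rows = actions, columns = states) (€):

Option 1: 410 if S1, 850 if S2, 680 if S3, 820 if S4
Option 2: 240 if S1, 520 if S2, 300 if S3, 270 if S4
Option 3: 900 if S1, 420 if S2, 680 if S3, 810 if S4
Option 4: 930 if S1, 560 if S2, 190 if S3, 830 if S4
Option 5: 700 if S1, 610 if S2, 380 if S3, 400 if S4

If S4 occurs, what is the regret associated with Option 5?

430

Best payoff under S4 is 830.
Regret = 830 − 400 = 430.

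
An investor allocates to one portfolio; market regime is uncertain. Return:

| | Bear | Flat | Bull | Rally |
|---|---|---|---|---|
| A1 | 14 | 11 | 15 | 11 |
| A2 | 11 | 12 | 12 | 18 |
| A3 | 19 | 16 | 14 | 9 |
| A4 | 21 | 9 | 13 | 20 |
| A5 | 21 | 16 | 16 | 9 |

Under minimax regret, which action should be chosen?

A4

Column bests: Bear=21, Flat=16, Bull=16, Rally=20.
A1 regrets: 7, 5, 1, 9 → max 9
A2 regrets: 10, 4, 4, 2 → max 10
A3 regrets: 2, 0, 2, 11 → max 11
A4 regrets: 0, 7, 3, 0 → max 7
A5 regrets: 0, 0, 0, 11 → max 11
Smallest max regret = 7 → A4.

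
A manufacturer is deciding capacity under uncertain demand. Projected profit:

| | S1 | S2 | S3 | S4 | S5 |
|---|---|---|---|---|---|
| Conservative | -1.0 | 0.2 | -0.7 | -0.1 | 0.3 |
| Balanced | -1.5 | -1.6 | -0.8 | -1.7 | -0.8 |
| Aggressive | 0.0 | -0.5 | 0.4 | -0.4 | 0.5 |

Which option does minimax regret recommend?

Column bests: S1=0.0, S2=0.2, S3=0.4, S4=-0.1, S5=0.5.
Conservative regrets: 1.0, 0.0, 1.1, 0.0, 0.2 → max 1.1
Balanced regrets: 1.5, 1.8, 1.2, 1.6, 1.3 → max 1.8
Aggressive regrets: 0.0, 0.7, 0.0, 0.3, 0.0 → max 0.7
Smallest max regret = 0.7 → Aggressive.

Aggressive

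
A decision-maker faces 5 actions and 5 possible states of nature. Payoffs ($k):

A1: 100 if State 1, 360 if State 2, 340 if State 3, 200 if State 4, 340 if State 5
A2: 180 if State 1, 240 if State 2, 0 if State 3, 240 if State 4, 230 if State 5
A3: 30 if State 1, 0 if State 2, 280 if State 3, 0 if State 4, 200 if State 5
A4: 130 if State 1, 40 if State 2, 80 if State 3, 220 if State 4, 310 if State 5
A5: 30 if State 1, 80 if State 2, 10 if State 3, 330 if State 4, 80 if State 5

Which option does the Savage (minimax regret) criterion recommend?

Column bests: State 1=180, State 2=360, State 3=340, State 4=330, State 5=340.
A1 regrets: 80, 0, 0, 130, 0 → max 130
A2 regrets: 0, 120, 340, 90, 110 → max 340
A3 regrets: 150, 360, 60, 330, 140 → max 360
A4 regrets: 50, 320, 260, 110, 30 → max 320
A5 regrets: 150, 280, 330, 0, 260 → max 330
Smallest max regret = 130 → A1.

A1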